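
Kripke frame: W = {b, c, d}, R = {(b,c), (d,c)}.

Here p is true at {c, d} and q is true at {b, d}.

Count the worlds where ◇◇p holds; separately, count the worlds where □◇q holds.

For ◇◇p:
b: successors {c}; ◇p there: c:F. ✗
c: no successors, so ◇◇p fails. ✗
d: successors {c}; ◇p there: c:F. ✗
— 0 worlds.
For □◇q:
b: successors {c}; ◇q there: c:F. ✗
c: no successors, so □◇q holds vacuously. ✓
d: successors {c}; ◇q there: c:F. ✗
— 1 world.

0 and 1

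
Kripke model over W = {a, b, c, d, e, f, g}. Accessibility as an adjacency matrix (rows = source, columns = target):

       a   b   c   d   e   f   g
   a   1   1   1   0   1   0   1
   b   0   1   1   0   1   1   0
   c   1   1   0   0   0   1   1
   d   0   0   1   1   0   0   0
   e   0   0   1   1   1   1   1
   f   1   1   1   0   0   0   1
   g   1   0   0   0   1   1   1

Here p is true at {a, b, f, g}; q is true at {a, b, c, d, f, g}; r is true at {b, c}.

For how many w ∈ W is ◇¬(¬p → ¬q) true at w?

a: successors {a, b, c, e, g}; ¬(¬p → ¬q) there: a:F, b:F, c:T, e:F, g:F. ✓
b: successors {b, c, e, f}; ¬(¬p → ¬q) there: b:F, c:T, e:F, f:F. ✓
c: successors {a, b, f, g}; ¬(¬p → ¬q) there: a:F, b:F, f:F, g:F. ✗
d: successors {c, d}; ¬(¬p → ¬q) there: c:T, d:T. ✓
e: successors {c, d, e, f, g}; ¬(¬p → ¬q) there: c:T, d:T, e:F, f:F, g:F. ✓
f: successors {a, b, c, g}; ¬(¬p → ¬q) there: a:F, b:F, c:T, g:F. ✓
g: successors {a, e, f, g}; ¬(¬p → ¬q) there: a:F, e:F, f:F, g:F. ✗
Satisfying worlds: {a, b, d, e, f}.

5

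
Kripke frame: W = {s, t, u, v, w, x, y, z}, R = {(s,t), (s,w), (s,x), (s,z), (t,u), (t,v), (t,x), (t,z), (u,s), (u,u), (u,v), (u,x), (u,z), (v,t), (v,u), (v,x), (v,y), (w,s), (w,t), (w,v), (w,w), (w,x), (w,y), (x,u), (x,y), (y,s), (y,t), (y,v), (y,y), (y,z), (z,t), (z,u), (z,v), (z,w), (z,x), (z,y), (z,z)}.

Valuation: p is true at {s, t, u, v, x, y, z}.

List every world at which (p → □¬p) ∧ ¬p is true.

s: p → □¬p is F, ¬p is F. ✗
t: p → □¬p is F, ¬p is F. ✗
u: p → □¬p is F, ¬p is F. ✗
v: p → □¬p is F, ¬p is F. ✗
w: p → □¬p is T, ¬p is T. ✓
x: p → □¬p is F, ¬p is F. ✗
y: p → □¬p is F, ¬p is F. ✗
z: p → □¬p is F, ¬p is F. ✗

{w}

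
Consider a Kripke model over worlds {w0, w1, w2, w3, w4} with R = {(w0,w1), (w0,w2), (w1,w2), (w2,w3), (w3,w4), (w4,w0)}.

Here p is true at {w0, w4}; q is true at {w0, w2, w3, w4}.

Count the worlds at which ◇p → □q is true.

5

w0: ◇p is F, □q is F. ✓
w1: ◇p is F, □q is T. ✓
w2: ◇p is F, □q is T. ✓
w3: ◇p is T, □q is T. ✓
w4: ◇p is T, □q is T. ✓
Satisfying worlds: {w0, w1, w2, w3, w4}.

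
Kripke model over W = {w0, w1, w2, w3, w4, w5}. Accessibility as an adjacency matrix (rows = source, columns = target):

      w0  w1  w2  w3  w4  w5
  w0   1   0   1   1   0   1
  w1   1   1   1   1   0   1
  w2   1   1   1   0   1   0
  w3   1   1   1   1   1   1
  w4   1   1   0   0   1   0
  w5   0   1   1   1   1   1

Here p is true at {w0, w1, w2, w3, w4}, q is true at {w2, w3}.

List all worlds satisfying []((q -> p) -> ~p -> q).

w0: successors {w0, w2, w3, w5}; (q -> p) -> ~p -> q there: w0:T, w2:T, w3:T, w5:F. ✗
w1: successors {w0, w1, w2, w3, w5}; (q -> p) -> ~p -> q there: w0:T, w1:T, w2:T, w3:T, w5:F. ✗
w2: successors {w0, w1, w2, w4}; (q -> p) -> ~p -> q there: w0:T, w1:T, w2:T, w4:T. ✓
w3: successors {w0, w1, w2, w3, w4, w5}; (q -> p) -> ~p -> q there: w0:T, w1:T, w2:T, w3:T, w4:T, w5:F. ✗
w4: successors {w0, w1, w4}; (q -> p) -> ~p -> q there: w0:T, w1:T, w4:T. ✓
w5: successors {w1, w2, w3, w4, w5}; (q -> p) -> ~p -> q there: w1:T, w2:T, w3:T, w4:T, w5:F. ✗

{w2, w4}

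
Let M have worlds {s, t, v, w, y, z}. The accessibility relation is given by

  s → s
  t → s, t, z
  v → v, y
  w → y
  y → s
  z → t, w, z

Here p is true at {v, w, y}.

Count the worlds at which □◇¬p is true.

4

s: successors {s}; ◇¬p there: s:T. ✓
t: successors {s, t, z}; ◇¬p there: s:T, t:T, z:T. ✓
v: successors {v, y}; ◇¬p there: v:F, y:T. ✗
w: successors {y}; ◇¬p there: y:T. ✓
y: successors {s}; ◇¬p there: s:T. ✓
z: successors {t, w, z}; ◇¬p there: t:T, w:F, z:T. ✗
Satisfying worlds: {s, t, w, y}.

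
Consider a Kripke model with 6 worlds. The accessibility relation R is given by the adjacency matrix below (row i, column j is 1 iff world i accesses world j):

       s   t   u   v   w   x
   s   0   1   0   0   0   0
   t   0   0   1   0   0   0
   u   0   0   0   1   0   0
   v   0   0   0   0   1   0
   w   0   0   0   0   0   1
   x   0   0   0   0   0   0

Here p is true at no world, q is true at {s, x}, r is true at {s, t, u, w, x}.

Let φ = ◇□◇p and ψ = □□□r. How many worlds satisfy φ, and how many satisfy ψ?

1 and 5

For ◇□◇p:
s: successors {t}; □◇p there: t:F. ✗
t: successors {u}; □◇p there: u:F. ✗
u: successors {v}; □◇p there: v:F. ✗
v: successors {w}; □◇p there: w:F. ✗
w: successors {x}; □◇p there: x:T. ✓
x: no successors, so ◇□◇p fails. ✗
— 1 world.
For □□□r:
s: successors {t}; □□r there: t:F. ✗
t: successors {u}; □□r there: u:T. ✓
u: successors {v}; □□r there: v:T. ✓
v: successors {w}; □□r there: w:T. ✓
w: successors {x}; □□r there: x:T. ✓
x: no successors, so □□□r holds vacuously. ✓
— 5 worlds.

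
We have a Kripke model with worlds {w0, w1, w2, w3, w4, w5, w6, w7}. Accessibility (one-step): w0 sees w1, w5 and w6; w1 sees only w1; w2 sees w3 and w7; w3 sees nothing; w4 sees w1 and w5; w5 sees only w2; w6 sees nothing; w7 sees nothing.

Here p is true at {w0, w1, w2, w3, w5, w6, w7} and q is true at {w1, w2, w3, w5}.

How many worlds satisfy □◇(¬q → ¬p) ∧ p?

5

w0: □◇(¬q → ¬p) is F, p is T. ✗
w1: □◇(¬q → ¬p) is T, p is T. ✓
w2: □◇(¬q → ¬p) is F, p is T. ✗
w3: □◇(¬q → ¬p) is T, p is T. ✓
w4: □◇(¬q → ¬p) is T, p is F. ✗
w5: □◇(¬q → ¬p) is T, p is T. ✓
w6: □◇(¬q → ¬p) is T, p is T. ✓
w7: □◇(¬q → ¬p) is T, p is T. ✓
Satisfying worlds: {w1, w3, w5, w6, w7}.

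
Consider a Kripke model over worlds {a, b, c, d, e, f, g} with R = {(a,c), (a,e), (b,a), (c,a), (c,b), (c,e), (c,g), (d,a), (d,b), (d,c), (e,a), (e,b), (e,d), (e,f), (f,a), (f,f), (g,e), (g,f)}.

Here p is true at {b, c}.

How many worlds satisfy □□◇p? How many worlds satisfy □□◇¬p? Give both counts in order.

For □□◇p:
a: successors {c, e}; □◇p there: c:F, e:F. ✗
b: successors {a}; □◇p there: a:T. ✓
c: successors {a, b, e, g}; □◇p there: a:T, b:T, e:F, g:F. ✗
d: successors {a, b, c}; □◇p there: a:T, b:T, c:F. ✗
e: successors {a, b, d, f}; □◇p there: a:T, b:T, d:F, f:F. ✗
f: successors {a, f}; □◇p there: a:T, f:F. ✗
g: successors {e, f}; □◇p there: e:F, f:F. ✗
— 1 world.
For □□◇¬p:
a: successors {c, e}; □◇¬p there: c:T, e:T. ✓
b: successors {a}; □◇¬p there: a:T. ✓
c: successors {a, b, e, g}; □◇¬p there: a:T, b:T, e:T, g:T. ✓
d: successors {a, b, c}; □◇¬p there: a:T, b:T, c:T. ✓
e: successors {a, b, d, f}; □◇¬p there: a:T, b:T, d:T, f:T. ✓
f: successors {a, f}; □◇¬p there: a:T, f:T. ✓
g: successors {e, f}; □◇¬p there: e:T, f:T. ✓
— 7 worlds.

1 and 7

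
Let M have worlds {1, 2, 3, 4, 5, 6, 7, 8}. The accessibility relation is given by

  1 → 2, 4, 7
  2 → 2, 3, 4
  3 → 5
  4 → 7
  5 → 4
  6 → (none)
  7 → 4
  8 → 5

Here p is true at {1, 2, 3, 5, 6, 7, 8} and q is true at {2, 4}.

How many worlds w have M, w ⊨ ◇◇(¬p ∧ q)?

5

1: successors {2, 4, 7}; ◇(¬p ∧ q) there: 2:T, 4:F, 7:T. ✓
2: successors {2, 3, 4}; ◇(¬p ∧ q) there: 2:T, 3:F, 4:F. ✓
3: successors {5}; ◇(¬p ∧ q) there: 5:T. ✓
4: successors {7}; ◇(¬p ∧ q) there: 7:T. ✓
5: successors {4}; ◇(¬p ∧ q) there: 4:F. ✗
6: no successors, so ◇◇(¬p ∧ q) fails. ✗
7: successors {4}; ◇(¬p ∧ q) there: 4:F. ✗
8: successors {5}; ◇(¬p ∧ q) there: 5:T. ✓
Satisfying worlds: {1, 2, 3, 4, 8}.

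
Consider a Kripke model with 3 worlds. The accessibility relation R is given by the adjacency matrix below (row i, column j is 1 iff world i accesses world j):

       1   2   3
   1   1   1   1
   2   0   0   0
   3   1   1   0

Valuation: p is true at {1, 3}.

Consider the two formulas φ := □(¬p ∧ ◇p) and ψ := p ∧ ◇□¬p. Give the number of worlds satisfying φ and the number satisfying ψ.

1 and 2

For □(¬p ∧ ◇p):
1: successors {1, 2, 3}; ¬p ∧ ◇p there: 1:F, 2:F, 3:F. ✗
2: no successors, so □(¬p ∧ ◇p) holds vacuously. ✓
3: successors {1, 2}; ¬p ∧ ◇p there: 1:F, 2:F. ✗
— 1 world.
For p ∧ ◇□¬p:
1: p is T, ◇□¬p is T. ✓
2: p is F, ◇□¬p is F. ✗
3: p is T, ◇□¬p is T. ✓
— 2 worlds.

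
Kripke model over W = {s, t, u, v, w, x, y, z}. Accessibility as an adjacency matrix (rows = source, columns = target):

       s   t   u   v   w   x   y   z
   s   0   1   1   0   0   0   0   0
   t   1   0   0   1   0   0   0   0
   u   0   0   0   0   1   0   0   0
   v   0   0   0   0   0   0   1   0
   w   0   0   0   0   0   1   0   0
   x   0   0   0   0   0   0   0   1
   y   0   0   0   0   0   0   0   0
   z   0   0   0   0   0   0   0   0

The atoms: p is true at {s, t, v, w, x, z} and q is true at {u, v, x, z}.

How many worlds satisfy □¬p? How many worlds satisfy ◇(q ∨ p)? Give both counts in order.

3 and 5

For □¬p:
s: successors {t, u}; ¬p there: t:F, u:T. ✗
t: successors {s, v}; ¬p there: s:F, v:F. ✗
u: successors {w}; ¬p there: w:F. ✗
v: successors {y}; ¬p there: y:T. ✓
w: successors {x}; ¬p there: x:F. ✗
x: successors {z}; ¬p there: z:F. ✗
y: no successors, so □¬p holds vacuously. ✓
z: no successors, so □¬p holds vacuously. ✓
— 3 worlds.
For ◇(q ∨ p):
s: successors {t, u}; q ∨ p there: t:T, u:T. ✓
t: successors {s, v}; q ∨ p there: s:T, v:T. ✓
u: successors {w}; q ∨ p there: w:T. ✓
v: successors {y}; q ∨ p there: y:F. ✗
w: successors {x}; q ∨ p there: x:T. ✓
x: successors {z}; q ∨ p there: z:T. ✓
y: no successors, so ◇(q ∨ p) fails. ✗
z: no successors, so ◇(q ∨ p) fails. ✗
— 5 worlds.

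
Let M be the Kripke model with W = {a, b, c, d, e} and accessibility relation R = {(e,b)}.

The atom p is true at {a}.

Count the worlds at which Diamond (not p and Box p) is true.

a: no successors, so Diamond (not p and Box p) fails. ✗
b: no successors, so Diamond (not p and Box p) fails. ✗
c: no successors, so Diamond (not p and Box p) fails. ✗
d: no successors, so Diamond (not p and Box p) fails. ✗
e: successors {b}; not p and Box p there: b:T. ✓
Satisfying worlds: {e}.

1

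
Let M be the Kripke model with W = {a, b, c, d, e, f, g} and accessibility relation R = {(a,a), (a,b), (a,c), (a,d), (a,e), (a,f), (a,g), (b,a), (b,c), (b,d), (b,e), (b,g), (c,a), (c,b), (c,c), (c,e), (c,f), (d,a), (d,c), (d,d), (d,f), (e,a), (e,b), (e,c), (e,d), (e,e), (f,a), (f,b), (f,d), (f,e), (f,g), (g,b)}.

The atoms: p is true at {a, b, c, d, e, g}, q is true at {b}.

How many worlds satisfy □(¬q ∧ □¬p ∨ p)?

a: successors {a, b, c, d, e, f, g}; ¬q ∧ □¬p ∨ p there: a:T, b:T, c:T, d:T, e:T, f:F, g:T. ✗
b: successors {a, c, d, e, g}; ¬q ∧ □¬p ∨ p there: a:T, c:T, d:T, e:T, g:T. ✓
c: successors {a, b, c, e, f}; ¬q ∧ □¬p ∨ p there: a:T, b:T, c:T, e:T, f:F. ✗
d: successors {a, c, d, f}; ¬q ∧ □¬p ∨ p there: a:T, c:T, d:T, f:F. ✗
e: successors {a, b, c, d, e}; ¬q ∧ □¬p ∨ p there: a:T, b:T, c:T, d:T, e:T. ✓
f: successors {a, b, d, e, g}; ¬q ∧ □¬p ∨ p there: a:T, b:T, d:T, e:T, g:T. ✓
g: successors {b}; ¬q ∧ □¬p ∨ p there: b:T. ✓
Satisfying worlds: {b, e, f, g}.

4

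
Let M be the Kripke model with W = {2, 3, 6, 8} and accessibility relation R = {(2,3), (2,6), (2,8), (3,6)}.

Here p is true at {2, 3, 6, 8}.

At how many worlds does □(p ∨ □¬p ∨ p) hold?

4

2: successors {3, 6, 8}; p ∨ □¬p ∨ p there: 3:T, 6:T, 8:T. ✓
3: successors {6}; p ∨ □¬p ∨ p there: 6:T. ✓
6: no successors, so □(p ∨ □¬p ∨ p) holds vacuously. ✓
8: no successors, so □(p ∨ □¬p ∨ p) holds vacuously. ✓
Satisfying worlds: {2, 3, 6, 8}.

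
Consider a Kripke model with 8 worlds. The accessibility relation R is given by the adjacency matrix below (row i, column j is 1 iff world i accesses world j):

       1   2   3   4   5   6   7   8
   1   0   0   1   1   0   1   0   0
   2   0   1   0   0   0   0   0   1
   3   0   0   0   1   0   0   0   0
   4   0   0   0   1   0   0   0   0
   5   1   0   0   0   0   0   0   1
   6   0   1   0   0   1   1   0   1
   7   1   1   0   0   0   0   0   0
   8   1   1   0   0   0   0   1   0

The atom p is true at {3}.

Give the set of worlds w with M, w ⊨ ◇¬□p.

1: successors {3, 4, 6}; ¬□p there: 3:T, 4:T, 6:T. ✓
2: successors {2, 8}; ¬□p there: 2:T, 8:T. ✓
3: successors {4}; ¬□p there: 4:T. ✓
4: successors {4}; ¬□p there: 4:T. ✓
5: successors {1, 8}; ¬□p there: 1:T, 8:T. ✓
6: successors {2, 5, 6, 8}; ¬□p there: 2:T, 5:T, 6:T, 8:T. ✓
7: successors {1, 2}; ¬□p there: 1:T, 2:T. ✓
8: successors {1, 2, 7}; ¬□p there: 1:T, 2:T, 7:T. ✓

{1, 2, 3, 4, 5, 6, 7, 8}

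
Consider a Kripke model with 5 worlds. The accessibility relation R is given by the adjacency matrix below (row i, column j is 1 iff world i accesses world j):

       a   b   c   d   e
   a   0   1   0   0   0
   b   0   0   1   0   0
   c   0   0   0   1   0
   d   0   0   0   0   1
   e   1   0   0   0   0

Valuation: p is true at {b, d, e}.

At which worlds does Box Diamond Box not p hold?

{c, e}

a: successors {b}; Diamond Box not p there: b:F. ✗
b: successors {c}; Diamond Box not p there: c:F. ✗
c: successors {d}; Diamond Box not p there: d:T. ✓
d: successors {e}; Diamond Box not p there: e:F. ✗
e: successors {a}; Diamond Box not p there: a:T. ✓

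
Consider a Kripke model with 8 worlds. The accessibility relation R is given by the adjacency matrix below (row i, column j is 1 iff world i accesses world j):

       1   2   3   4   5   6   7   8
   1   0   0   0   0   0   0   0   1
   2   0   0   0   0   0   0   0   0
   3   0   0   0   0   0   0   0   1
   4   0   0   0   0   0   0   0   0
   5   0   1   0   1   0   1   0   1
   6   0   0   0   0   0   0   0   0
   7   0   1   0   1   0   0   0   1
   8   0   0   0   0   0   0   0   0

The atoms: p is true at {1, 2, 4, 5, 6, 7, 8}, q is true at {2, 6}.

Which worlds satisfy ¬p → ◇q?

1: ¬p is F, ◇q is F. ✓
2: ¬p is F, ◇q is F. ✓
3: ¬p is T, ◇q is F. ✗
4: ¬p is F, ◇q is F. ✓
5: ¬p is F, ◇q is T. ✓
6: ¬p is F, ◇q is F. ✓
7: ¬p is F, ◇q is T. ✓
8: ¬p is F, ◇q is F. ✓

{1, 2, 4, 5, 6, 7, 8}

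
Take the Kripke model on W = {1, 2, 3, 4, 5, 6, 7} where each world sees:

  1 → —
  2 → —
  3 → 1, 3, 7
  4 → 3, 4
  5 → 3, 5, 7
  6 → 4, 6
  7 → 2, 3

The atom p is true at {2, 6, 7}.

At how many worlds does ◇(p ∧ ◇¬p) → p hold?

1: ◇(p ∧ ◇¬p) is F, p is F. ✓
2: ◇(p ∧ ◇¬p) is F, p is T. ✓
3: ◇(p ∧ ◇¬p) is T, p is F. ✗
4: ◇(p ∧ ◇¬p) is F, p is F. ✓
5: ◇(p ∧ ◇¬p) is T, p is F. ✗
6: ◇(p ∧ ◇¬p) is T, p is T. ✓
7: ◇(p ∧ ◇¬p) is F, p is T. ✓
Satisfying worlds: {1, 2, 4, 6, 7}.

5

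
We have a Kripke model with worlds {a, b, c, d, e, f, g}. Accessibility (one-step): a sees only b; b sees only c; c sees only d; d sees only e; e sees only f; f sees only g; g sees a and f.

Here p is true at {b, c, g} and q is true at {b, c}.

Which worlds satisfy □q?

a: successors {b}; q there: b:T. ✓
b: successors {c}; q there: c:T. ✓
c: successors {d}; q there: d:F. ✗
d: successors {e}; q there: e:F. ✗
e: successors {f}; q there: f:F. ✗
f: successors {g}; q there: g:F. ✗
g: successors {a, f}; q there: a:F, f:F. ✗

{a, b}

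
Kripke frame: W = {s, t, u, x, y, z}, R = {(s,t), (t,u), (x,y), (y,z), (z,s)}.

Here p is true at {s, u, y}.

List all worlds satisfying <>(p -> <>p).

{s, y}

s: successors {t}; p -> <>p there: t:T. ✓
t: successors {u}; p -> <>p there: u:F. ✗
u: no successors, so <>(p -> <>p) fails. ✗
x: successors {y}; p -> <>p there: y:F. ✗
y: successors {z}; p -> <>p there: z:T. ✓
z: successors {s}; p -> <>p there: s:F. ✗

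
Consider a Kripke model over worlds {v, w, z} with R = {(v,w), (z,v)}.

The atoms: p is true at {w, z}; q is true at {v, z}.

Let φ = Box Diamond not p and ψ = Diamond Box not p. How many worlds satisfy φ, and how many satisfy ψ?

1 and 1

For Box Diamond not p:
v: successors {w}; Diamond not p there: w:F. ✗
w: no successors, so Box Diamond not p holds vacuously. ✓
z: successors {v}; Diamond not p there: v:F. ✗
— 1 world.
For Diamond Box not p:
v: successors {w}; Box not p there: w:T. ✓
w: no successors, so Diamond Box not p fails. ✗
z: successors {v}; Box not p there: v:F. ✗
— 1 world.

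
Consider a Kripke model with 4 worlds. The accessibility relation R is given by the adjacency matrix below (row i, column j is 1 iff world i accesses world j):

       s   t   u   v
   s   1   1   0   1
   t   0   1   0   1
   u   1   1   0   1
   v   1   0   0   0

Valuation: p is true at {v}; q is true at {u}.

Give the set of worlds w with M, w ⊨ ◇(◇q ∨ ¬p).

s: successors {s, t, v}; ◇q ∨ ¬p there: s:T, t:T, v:F. ✓
t: successors {t, v}; ◇q ∨ ¬p there: t:T, v:F. ✓
u: successors {s, t, v}; ◇q ∨ ¬p there: s:T, t:T, v:F. ✓
v: successors {s}; ◇q ∨ ¬p there: s:T. ✓

{s, t, u, v}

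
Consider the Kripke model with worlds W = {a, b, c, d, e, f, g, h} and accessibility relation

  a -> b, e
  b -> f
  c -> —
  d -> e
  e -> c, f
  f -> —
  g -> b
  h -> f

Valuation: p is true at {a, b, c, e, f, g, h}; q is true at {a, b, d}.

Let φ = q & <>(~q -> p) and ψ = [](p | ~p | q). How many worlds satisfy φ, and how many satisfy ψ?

For q & <>(~q -> p):
a: q is T, <>(~q -> p) is T. ✓
b: q is T, <>(~q -> p) is T. ✓
c: q is F, <>(~q -> p) is F. ✗
d: q is T, <>(~q -> p) is T. ✓
e: q is F, <>(~q -> p) is T. ✗
f: q is F, <>(~q -> p) is F. ✗
g: q is F, <>(~q -> p) is T. ✗
h: q is F, <>(~q -> p) is T. ✗
— 3 worlds.
For [](p | ~p | q):
a: successors {b, e}; p | ~p | q there: b:T, e:T. ✓
b: successors {f}; p | ~p | q there: f:T. ✓
c: no successors, so [](p | ~p | q) holds vacuously. ✓
d: successors {e}; p | ~p | q there: e:T. ✓
e: successors {c, f}; p | ~p | q there: c:T, f:T. ✓
f: no successors, so [](p | ~p | q) holds vacuously. ✓
g: successors {b}; p | ~p | q there: b:T. ✓
h: successors {f}; p | ~p | q there: f:T. ✓
— 8 worlds.

3 and 8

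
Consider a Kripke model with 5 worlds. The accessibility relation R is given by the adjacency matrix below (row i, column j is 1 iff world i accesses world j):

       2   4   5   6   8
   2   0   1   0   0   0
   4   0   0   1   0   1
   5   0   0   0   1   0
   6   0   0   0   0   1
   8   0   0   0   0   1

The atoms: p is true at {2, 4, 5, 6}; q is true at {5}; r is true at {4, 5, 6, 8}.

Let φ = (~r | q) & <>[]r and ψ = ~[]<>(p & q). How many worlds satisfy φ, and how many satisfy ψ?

For (~r | q) & <>[]r:
2: ~r | q is T, <>[]r is T. ✓
4: ~r | q is F, <>[]r is T. ✗
5: ~r | q is T, <>[]r is T. ✓
6: ~r | q is F, <>[]r is T. ✗
8: ~r | q is F, <>[]r is T. ✗
— 2 worlds.
For ~[]<>(p & q):
2: []<>(p & q) is T. ✗
4: []<>(p & q) is F. ✓
5: []<>(p & q) is F. ✓
6: []<>(p & q) is F. ✓
8: []<>(p & q) is F. ✓
— 4 worlds.

2 and 4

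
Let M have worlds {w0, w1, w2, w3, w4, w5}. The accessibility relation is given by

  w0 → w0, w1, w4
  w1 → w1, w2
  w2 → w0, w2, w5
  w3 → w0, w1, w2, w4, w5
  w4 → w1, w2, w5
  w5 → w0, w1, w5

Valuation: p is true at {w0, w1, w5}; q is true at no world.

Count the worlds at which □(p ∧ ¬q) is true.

1

w0: successors {w0, w1, w4}; p ∧ ¬q there: w0:T, w1:T, w4:F. ✗
w1: successors {w1, w2}; p ∧ ¬q there: w1:T, w2:F. ✗
w2: successors {w0, w2, w5}; p ∧ ¬q there: w0:T, w2:F, w5:T. ✗
w3: successors {w0, w1, w2, w4, w5}; p ∧ ¬q there: w0:T, w1:T, w2:F, w4:F, w5:T. ✗
w4: successors {w1, w2, w5}; p ∧ ¬q there: w1:T, w2:F, w5:T. ✗
w5: successors {w0, w1, w5}; p ∧ ¬q there: w0:T, w1:T, w5:T. ✓
Satisfying worlds: {w5}.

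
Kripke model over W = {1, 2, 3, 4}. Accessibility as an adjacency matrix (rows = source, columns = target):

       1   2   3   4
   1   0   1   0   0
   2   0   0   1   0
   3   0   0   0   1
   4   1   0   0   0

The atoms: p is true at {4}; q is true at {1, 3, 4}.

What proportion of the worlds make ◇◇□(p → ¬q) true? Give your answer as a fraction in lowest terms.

1: successors {2}; ◇□(p → ¬q) there: 2:F. ✗
2: successors {3}; ◇□(p → ¬q) there: 3:T. ✓
3: successors {4}; ◇□(p → ¬q) there: 4:T. ✓
4: successors {1}; ◇□(p → ¬q) there: 1:T. ✓
That's 3 of 4 worlds, so 3/4.

3/4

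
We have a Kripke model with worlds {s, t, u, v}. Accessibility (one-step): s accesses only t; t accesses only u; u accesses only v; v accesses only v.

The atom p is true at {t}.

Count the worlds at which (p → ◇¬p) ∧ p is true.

s: p → ◇¬p is T, p is F. ✗
t: p → ◇¬p is T, p is T. ✓
u: p → ◇¬p is T, p is F. ✗
v: p → ◇¬p is T, p is F. ✗
Satisfying worlds: {t}.

1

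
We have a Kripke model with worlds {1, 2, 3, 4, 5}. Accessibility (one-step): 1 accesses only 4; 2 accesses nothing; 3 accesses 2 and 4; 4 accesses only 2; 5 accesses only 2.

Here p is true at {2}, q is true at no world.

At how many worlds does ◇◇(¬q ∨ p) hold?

2

1: successors {4}; ◇(¬q ∨ p) there: 4:T. ✓
2: no successors, so ◇◇(¬q ∨ p) fails. ✗
3: successors {2, 4}; ◇(¬q ∨ p) there: 2:F, 4:T. ✓
4: successors {2}; ◇(¬q ∨ p) there: 2:F. ✗
5: successors {2}; ◇(¬q ∨ p) there: 2:F. ✗
Satisfying worlds: {1, 3}.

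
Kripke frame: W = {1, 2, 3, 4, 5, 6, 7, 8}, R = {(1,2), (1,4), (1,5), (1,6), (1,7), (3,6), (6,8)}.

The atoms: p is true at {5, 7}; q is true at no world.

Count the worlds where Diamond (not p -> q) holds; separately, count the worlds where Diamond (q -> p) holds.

For Diamond (not p -> q):
1: successors {2, 4, 5, 6, 7}; not p -> q there: 2:F, 4:F, 5:T, 6:F, 7:T. ✓
2: no successors, so Diamond (not p -> q) fails. ✗
3: successors {6}; not p -> q there: 6:F. ✗
4: no successors, so Diamond (not p -> q) fails. ✗
5: no successors, so Diamond (not p -> q) fails. ✗
6: successors {8}; not p -> q there: 8:F. ✗
7: no successors, so Diamond (not p -> q) fails. ✗
8: no successors, so Diamond (not p -> q) fails. ✗
— 1 world.
For Diamond (q -> p):
1: successors {2, 4, 5, 6, 7}; q -> p there: 2:T, 4:T, 5:T, 6:T, 7:T. ✓
2: no successors, so Diamond (q -> p) fails. ✗
3: successors {6}; q -> p there: 6:T. ✓
4: no successors, so Diamond (q -> p) fails. ✗
5: no successors, so Diamond (q -> p) fails. ✗
6: successors {8}; q -> p there: 8:T. ✓
7: no successors, so Diamond (q -> p) fails. ✗
8: no successors, so Diamond (q -> p) fails. ✗
— 3 worlds.

1 and 3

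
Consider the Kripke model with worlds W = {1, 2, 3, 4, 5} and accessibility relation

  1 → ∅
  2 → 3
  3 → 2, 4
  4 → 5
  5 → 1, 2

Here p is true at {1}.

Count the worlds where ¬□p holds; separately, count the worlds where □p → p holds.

For ¬□p:
1: □p is T. ✗
2: □p is F. ✓
3: □p is F. ✓
4: □p is F. ✓
5: □p is F. ✓
— 4 worlds.
For □p → p:
1: □p is T, p is T. ✓
2: □p is F, p is F. ✓
3: □p is F, p is F. ✓
4: □p is F, p is F. ✓
5: □p is F, p is F. ✓
— 5 worlds.

4 and 5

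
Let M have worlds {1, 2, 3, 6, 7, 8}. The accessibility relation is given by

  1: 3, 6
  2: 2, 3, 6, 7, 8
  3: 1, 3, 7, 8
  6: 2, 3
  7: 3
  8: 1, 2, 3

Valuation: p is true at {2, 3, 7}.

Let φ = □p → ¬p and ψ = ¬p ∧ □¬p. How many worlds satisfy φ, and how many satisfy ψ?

5 and 0

For □p → ¬p:
1: □p is F, ¬p is T. ✓
2: □p is F, ¬p is F. ✓
3: □p is F, ¬p is F. ✓
6: □p is T, ¬p is T. ✓
7: □p is T, ¬p is F. ✗
8: □p is F, ¬p is T. ✓
— 5 worlds.
For ¬p ∧ □¬p:
1: ¬p is T, □¬p is F. ✗
2: ¬p is F, □¬p is F. ✗
3: ¬p is F, □¬p is F. ✗
6: ¬p is T, □¬p is F. ✗
7: ¬p is F, □¬p is F. ✗
8: ¬p is T, □¬p is F. ✗
— 0 worlds.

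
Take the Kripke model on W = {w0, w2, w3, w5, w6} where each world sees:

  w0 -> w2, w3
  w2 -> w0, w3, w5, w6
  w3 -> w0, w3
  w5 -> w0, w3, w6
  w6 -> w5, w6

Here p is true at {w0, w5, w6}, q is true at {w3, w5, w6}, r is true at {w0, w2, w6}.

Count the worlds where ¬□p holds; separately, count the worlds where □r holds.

For ¬□p:
w0: □p is F. ✓
w2: □p is F. ✓
w3: □p is F. ✓
w5: □p is F. ✓
w6: □p is T. ✗
— 4 worlds.
For □r:
w0: successors {w2, w3}; r there: w2:T, w3:F. ✗
w2: successors {w0, w3, w5, w6}; r there: w0:T, w3:F, w5:F, w6:T. ✗
w3: successors {w0, w3}; r there: w0:T, w3:F. ✗
w5: successors {w0, w3, w6}; r there: w0:T, w3:F, w6:T. ✗
w6: successors {w5, w6}; r there: w5:F, w6:T. ✗
— 0 worlds.

4 and 0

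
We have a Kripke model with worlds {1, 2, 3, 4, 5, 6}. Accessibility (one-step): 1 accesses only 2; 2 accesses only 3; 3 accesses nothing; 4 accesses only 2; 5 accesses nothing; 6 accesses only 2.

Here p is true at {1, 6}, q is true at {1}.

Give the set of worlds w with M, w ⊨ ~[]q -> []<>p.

1: ~[]q is T, []<>p is F. ✗
2: ~[]q is T, []<>p is F. ✗
3: ~[]q is F, []<>p is T. ✓
4: ~[]q is T, []<>p is F. ✗
5: ~[]q is F, []<>p is T. ✓
6: ~[]q is T, []<>p is F. ✗

{3, 5}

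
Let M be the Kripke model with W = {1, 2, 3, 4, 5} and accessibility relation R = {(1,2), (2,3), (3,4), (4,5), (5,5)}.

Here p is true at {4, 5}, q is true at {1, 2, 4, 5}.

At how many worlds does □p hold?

3

1: successors {2}; p there: 2:F. ✗
2: successors {3}; p there: 3:F. ✗
3: successors {4}; p there: 4:T. ✓
4: successors {5}; p there: 5:T. ✓
5: successors {5}; p there: 5:T. ✓
Satisfying worlds: {3, 4, 5}.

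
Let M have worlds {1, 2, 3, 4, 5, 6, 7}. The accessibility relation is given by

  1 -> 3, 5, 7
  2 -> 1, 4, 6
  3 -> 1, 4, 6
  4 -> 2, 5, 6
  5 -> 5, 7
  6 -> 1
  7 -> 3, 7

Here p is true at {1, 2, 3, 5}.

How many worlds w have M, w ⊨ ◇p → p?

1: ◇p is T, p is T. ✓
2: ◇p is T, p is T. ✓
3: ◇p is T, p is T. ✓
4: ◇p is T, p is F. ✗
5: ◇p is T, p is T. ✓
6: ◇p is T, p is F. ✗
7: ◇p is T, p is F. ✗
Satisfying worlds: {1, 2, 3, 5}.

4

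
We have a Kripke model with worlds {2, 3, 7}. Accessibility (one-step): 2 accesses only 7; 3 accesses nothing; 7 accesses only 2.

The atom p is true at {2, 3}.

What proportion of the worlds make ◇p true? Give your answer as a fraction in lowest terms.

2: successors {7}; p there: 7:F. ✗
3: no successors, so ◇p fails. ✗
7: successors {2}; p there: 2:T. ✓
That's 1 of 3 worlds, so 1/3.

1/3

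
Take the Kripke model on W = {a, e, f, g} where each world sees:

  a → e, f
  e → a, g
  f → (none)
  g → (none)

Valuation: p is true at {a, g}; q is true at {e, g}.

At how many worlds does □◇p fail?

a: successors {e, f}; ◇p there: e:T, f:F. ✗
e: successors {a, g}; ◇p there: a:F, g:F. ✗
f: no successors, so □◇p holds vacuously. ✓
g: no successors, so □◇p holds vacuously. ✓
Satisfying worlds: {f, g}.
So □◇p fails at the other 2 worlds.

2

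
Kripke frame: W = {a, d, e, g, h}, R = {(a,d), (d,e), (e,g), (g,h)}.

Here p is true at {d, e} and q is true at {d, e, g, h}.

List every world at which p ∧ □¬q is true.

a: p is F, □¬q is F. ✗
d: p is T, □¬q is F. ✗
e: p is T, □¬q is F. ✗
g: p is F, □¬q is F. ✗
h: p is F, □¬q is T. ✗

∅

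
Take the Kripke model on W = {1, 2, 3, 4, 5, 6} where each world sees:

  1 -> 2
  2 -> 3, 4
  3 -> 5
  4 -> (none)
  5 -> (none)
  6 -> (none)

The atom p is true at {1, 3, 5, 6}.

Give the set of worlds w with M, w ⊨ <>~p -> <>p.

1: <>~p is T, <>p is F. ✗
2: <>~p is T, <>p is T. ✓
3: <>~p is F, <>p is T. ✓
4: <>~p is F, <>p is F. ✓
5: <>~p is F, <>p is F. ✓
6: <>~p is F, <>p is F. ✓

{2, 3, 4, 5, 6}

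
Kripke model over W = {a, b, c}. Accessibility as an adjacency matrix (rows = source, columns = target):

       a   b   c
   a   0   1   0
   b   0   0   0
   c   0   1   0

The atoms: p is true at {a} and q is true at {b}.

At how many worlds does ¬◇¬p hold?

a: ◇¬p is T. ✗
b: ◇¬p is F. ✓
c: ◇¬p is T. ✗
Satisfying worlds: {b}.

1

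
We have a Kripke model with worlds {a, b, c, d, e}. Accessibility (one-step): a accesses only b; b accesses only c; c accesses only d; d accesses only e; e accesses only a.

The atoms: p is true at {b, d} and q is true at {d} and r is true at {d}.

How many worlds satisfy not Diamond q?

a: Diamond q is F. ✓
b: Diamond q is F. ✓
c: Diamond q is T. ✗
d: Diamond q is F. ✓
e: Diamond q is F. ✓
Satisfying worlds: {a, b, d, e}.

4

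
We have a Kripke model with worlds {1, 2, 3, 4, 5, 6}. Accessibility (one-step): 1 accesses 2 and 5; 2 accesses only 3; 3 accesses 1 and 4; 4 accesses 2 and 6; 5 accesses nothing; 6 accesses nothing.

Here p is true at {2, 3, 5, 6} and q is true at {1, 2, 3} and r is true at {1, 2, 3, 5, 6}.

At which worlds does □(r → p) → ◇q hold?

{1, 2, 3, 4}

1: □(r → p) is T, ◇q is T. ✓
2: □(r → p) is T, ◇q is T. ✓
3: □(r → p) is F, ◇q is T. ✓
4: □(r → p) is T, ◇q is T. ✓
5: □(r → p) is T, ◇q is F. ✗
6: □(r → p) is T, ◇q is F. ✗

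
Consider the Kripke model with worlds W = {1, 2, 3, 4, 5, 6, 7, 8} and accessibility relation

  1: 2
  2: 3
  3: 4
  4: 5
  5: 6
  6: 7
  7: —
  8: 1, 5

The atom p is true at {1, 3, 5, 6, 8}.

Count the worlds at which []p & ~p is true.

3

1: []p is F, ~p is F. ✗
2: []p is T, ~p is T. ✓
3: []p is F, ~p is F. ✗
4: []p is T, ~p is T. ✓
5: []p is T, ~p is F. ✗
6: []p is F, ~p is F. ✗
7: []p is T, ~p is T. ✓
8: []p is T, ~p is F. ✗
Satisfying worlds: {2, 4, 7}.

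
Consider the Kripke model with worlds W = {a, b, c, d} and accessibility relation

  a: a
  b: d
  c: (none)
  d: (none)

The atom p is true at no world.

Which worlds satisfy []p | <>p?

{c, d}

a: []p is F, <>p is F. ✗
b: []p is F, <>p is F. ✗
c: []p is T, <>p is F. ✓
d: []p is T, <>p is F. ✓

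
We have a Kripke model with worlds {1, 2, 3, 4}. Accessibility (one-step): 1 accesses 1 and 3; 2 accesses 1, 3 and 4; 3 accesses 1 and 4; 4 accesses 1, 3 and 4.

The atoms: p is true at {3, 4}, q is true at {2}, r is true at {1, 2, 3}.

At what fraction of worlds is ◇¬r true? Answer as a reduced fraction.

1: successors {1, 3}; ¬r there: 1:F, 3:F. ✗
2: successors {1, 3, 4}; ¬r there: 1:F, 3:F, 4:T. ✓
3: successors {1, 4}; ¬r there: 1:F, 4:T. ✓
4: successors {1, 3, 4}; ¬r there: 1:F, 3:F, 4:T. ✓
That's 3 of 4 worlds, so 3/4.

3/4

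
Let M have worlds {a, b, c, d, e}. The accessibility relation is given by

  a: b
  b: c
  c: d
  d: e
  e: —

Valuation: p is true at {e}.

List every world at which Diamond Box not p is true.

{a, b, d}

a: successors {b}; Box not p there: b:T. ✓
b: successors {c}; Box not p there: c:T. ✓
c: successors {d}; Box not p there: d:F. ✗
d: successors {e}; Box not p there: e:T. ✓
e: no successors, so Diamond Box not p fails. ✗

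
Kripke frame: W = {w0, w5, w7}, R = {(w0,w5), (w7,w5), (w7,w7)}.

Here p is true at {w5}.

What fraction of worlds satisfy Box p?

w0: successors {w5}; p there: w5:T. ✓
w5: no successors, so Box p holds vacuously. ✓
w7: successors {w5, w7}; p there: w5:T, w7:F. ✗
That's 2 of 3 worlds, so 2/3.

2/3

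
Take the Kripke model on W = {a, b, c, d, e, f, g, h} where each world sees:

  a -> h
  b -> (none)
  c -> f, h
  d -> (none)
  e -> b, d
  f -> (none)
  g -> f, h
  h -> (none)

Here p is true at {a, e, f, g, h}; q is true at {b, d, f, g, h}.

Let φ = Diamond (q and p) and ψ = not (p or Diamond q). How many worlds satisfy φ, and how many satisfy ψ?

3 and 2

For Diamond (q and p):
a: successors {h}; q and p there: h:T. ✓
b: no successors, so Diamond (q and p) fails. ✗
c: successors {f, h}; q and p there: f:T, h:T. ✓
d: no successors, so Diamond (q and p) fails. ✗
e: successors {b, d}; q and p there: b:F, d:F. ✗
f: no successors, so Diamond (q and p) fails. ✗
g: successors {f, h}; q and p there: f:T, h:T. ✓
h: no successors, so Diamond (q and p) fails. ✗
— 3 worlds.
For not (p or Diamond q):
a: p or Diamond q is T. ✗
b: p or Diamond q is F. ✓
c: p or Diamond q is T. ✗
d: p or Diamond q is F. ✓
e: p or Diamond q is T. ✗
f: p or Diamond q is T. ✗
g: p or Diamond q is T. ✗
h: p or Diamond q is T. ✗
— 2 worlds.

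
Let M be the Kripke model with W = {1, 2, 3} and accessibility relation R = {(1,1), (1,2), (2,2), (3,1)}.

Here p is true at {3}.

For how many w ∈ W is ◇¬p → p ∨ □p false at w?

1: ◇¬p is T, p ∨ □p is F. ✗
2: ◇¬p is T, p ∨ □p is F. ✗
3: ◇¬p is T, p ∨ □p is T. ✓
Satisfying worlds: {3}.
So ◇¬p → p ∨ □p fails at the other 2 worlds.

2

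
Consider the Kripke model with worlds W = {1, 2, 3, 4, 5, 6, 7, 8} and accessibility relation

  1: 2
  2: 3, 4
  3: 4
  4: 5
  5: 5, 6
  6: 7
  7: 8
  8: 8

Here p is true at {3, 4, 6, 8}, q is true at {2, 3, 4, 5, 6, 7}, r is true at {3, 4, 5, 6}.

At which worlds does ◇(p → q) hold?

{1, 2, 3, 4, 5, 6}

1: successors {2}; p → q there: 2:T. ✓
2: successors {3, 4}; p → q there: 3:T, 4:T. ✓
3: successors {4}; p → q there: 4:T. ✓
4: successors {5}; p → q there: 5:T. ✓
5: successors {5, 6}; p → q there: 5:T, 6:T. ✓
6: successors {7}; p → q there: 7:T. ✓
7: successors {8}; p → q there: 8:F. ✗
8: successors {8}; p → q there: 8:F. ✗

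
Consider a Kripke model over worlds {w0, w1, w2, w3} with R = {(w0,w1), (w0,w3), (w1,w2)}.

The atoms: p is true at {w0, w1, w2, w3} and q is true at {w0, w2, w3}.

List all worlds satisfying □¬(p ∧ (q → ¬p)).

{w1, w2, w3}

w0: successors {w1, w3}; ¬(p ∧ (q → ¬p)) there: w1:F, w3:T. ✗
w1: successors {w2}; ¬(p ∧ (q → ¬p)) there: w2:T. ✓
w2: no successors, so □¬(p ∧ (q → ¬p)) holds vacuously. ✓
w3: no successors, so □¬(p ∧ (q → ¬p)) holds vacuously. ✓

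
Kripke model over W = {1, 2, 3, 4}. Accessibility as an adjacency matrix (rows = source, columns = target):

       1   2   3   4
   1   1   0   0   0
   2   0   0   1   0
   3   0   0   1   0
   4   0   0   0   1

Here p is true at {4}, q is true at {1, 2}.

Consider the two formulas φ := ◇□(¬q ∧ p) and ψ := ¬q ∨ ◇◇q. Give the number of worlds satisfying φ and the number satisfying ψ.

For ◇□(¬q ∧ p):
1: successors {1}; □(¬q ∧ p) there: 1:F. ✗
2: successors {3}; □(¬q ∧ p) there: 3:F. ✗
3: successors {3}; □(¬q ∧ p) there: 3:F. ✗
4: successors {4}; □(¬q ∧ p) there: 4:T. ✓
— 1 world.
For ¬q ∨ ◇◇q:
1: ¬q is F, ◇◇q is T. ✓
2: ¬q is F, ◇◇q is F. ✗
3: ¬q is T, ◇◇q is F. ✓
4: ¬q is T, ◇◇q is F. ✓
— 3 worlds.

1 and 3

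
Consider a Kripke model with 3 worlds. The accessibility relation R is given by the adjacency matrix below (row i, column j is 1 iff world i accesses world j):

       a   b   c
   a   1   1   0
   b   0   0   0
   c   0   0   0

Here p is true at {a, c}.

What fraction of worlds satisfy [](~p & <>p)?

2/3

a: successors {a, b}; ~p & <>p there: a:F, b:F. ✗
b: no successors, so [](~p & <>p) holds vacuously. ✓
c: no successors, so [](~p & <>p) holds vacuously. ✓
That's 2 of 3 worlds, so 2/3.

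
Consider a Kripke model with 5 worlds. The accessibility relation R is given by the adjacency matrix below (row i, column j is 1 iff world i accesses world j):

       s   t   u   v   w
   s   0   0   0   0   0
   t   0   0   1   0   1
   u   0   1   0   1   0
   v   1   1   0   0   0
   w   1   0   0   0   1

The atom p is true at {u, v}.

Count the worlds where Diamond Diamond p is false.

s: no successors, so Diamond Diamond p fails. ✗
t: successors {u, w}; Diamond p there: u:T, w:F. ✓
u: successors {t, v}; Diamond p there: t:T, v:F. ✓
v: successors {s, t}; Diamond p there: s:F, t:T. ✓
w: successors {s, w}; Diamond p there: s:F, w:F. ✗
Satisfying worlds: {t, u, v}.
So Diamond Diamond p fails at the other 2 worlds.

2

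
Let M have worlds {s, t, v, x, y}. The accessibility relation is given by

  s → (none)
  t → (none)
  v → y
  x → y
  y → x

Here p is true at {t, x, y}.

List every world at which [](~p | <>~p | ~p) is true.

s: no successors, so [](~p | <>~p | ~p) holds vacuously. ✓
t: no successors, so [](~p | <>~p | ~p) holds vacuously. ✓
v: successors {y}; ~p | <>~p | ~p there: y:F. ✗
x: successors {y}; ~p | <>~p | ~p there: y:F. ✗
y: successors {x}; ~p | <>~p | ~p there: x:F. ✗

{s, t}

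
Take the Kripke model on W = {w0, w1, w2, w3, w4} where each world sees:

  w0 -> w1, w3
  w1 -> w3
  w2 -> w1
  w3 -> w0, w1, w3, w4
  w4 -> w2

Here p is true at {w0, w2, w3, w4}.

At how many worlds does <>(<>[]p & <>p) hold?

3

w0: successors {w1, w3}; <>[]p & <>p there: w1:F, w3:T. ✓
w1: successors {w3}; <>[]p & <>p there: w3:T. ✓
w2: successors {w1}; <>[]p & <>p there: w1:F. ✗
w3: successors {w0, w1, w3, w4}; <>[]p & <>p there: w0:T, w1:F, w3:T, w4:F. ✓
w4: successors {w2}; <>[]p & <>p there: w2:F. ✗
Satisfying worlds: {w0, w1, w3}.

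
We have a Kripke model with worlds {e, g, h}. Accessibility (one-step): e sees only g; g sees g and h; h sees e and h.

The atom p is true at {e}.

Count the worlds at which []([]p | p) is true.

e: successors {g}; []p | p there: g:F. ✗
g: successors {g, h}; []p | p there: g:F, h:F. ✗
h: successors {e, h}; []p | p there: e:T, h:F. ✗
Satisfying worlds: ∅.

0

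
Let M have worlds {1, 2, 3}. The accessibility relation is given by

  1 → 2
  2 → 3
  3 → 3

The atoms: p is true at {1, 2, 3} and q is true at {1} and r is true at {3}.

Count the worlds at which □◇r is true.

3

1: successors {2}; ◇r there: 2:T. ✓
2: successors {3}; ◇r there: 3:T. ✓
3: successors {3}; ◇r there: 3:T. ✓
Satisfying worlds: {1, 2, 3}.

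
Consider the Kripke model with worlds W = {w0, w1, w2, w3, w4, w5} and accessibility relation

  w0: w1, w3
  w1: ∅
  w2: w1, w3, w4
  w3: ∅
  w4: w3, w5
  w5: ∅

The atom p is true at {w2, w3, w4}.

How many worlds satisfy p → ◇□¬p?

5

w0: p is F, ◇□¬p is T. ✓
w1: p is F, ◇□¬p is F. ✓
w2: p is T, ◇□¬p is T. ✓
w3: p is T, ◇□¬p is F. ✗
w4: p is T, ◇□¬p is T. ✓
w5: p is F, ◇□¬p is F. ✓
Satisfying worlds: {w0, w1, w2, w4, w5}.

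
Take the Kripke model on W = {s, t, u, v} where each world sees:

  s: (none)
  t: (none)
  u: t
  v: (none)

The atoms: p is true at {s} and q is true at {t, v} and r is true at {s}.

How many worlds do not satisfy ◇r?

s: no successors, so ◇r fails. ✗
t: no successors, so ◇r fails. ✗
u: successors {t}; r there: t:F. ✗
v: no successors, so ◇r fails. ✗
Satisfying worlds: ∅.
So ◇r fails at the other 4 worlds.

4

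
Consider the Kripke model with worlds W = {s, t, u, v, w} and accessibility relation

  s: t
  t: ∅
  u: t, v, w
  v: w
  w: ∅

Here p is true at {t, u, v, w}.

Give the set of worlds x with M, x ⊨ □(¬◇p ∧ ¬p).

{t, w}

s: successors {t}; ¬◇p ∧ ¬p there: t:F. ✗
t: no successors, so □(¬◇p ∧ ¬p) holds vacuously. ✓
u: successors {t, v, w}; ¬◇p ∧ ¬p there: t:F, v:F, w:F. ✗
v: successors {w}; ¬◇p ∧ ¬p there: w:F. ✗
w: no successors, so □(¬◇p ∧ ¬p) holds vacuously. ✓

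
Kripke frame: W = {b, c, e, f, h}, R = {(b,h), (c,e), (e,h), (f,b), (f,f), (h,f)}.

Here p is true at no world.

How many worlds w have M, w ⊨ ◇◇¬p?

b: successors {h}; ◇¬p there: h:T. ✓
c: successors {e}; ◇¬p there: e:T. ✓
e: successors {h}; ◇¬p there: h:T. ✓
f: successors {b, f}; ◇¬p there: b:T, f:T. ✓
h: successors {f}; ◇¬p there: f:T. ✓
Satisfying worlds: {b, c, e, f, h}.

5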